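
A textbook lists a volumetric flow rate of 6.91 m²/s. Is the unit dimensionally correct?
No

volumetric flow rate has SI base units: m^3 / s
m²/s does NOT reduce to m^3 / s; a valid unit for volumetric flow rate would be e.g. m³/s.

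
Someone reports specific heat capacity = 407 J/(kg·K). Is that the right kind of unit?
Yes

specific heat capacity has SI base units: m^2 / (s^2 * K)
J/(kg·K) reduces to the same SI base units, so it is a valid unit for specific heat capacity.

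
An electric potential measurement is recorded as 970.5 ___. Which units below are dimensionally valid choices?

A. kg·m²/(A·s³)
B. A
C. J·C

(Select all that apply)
A

electric potential has SI base units: kg * m^2 / (A * s^3)

Checking each option against kg * m^2 / (A * s^3):
  A. kg·m²/(A·s³): ✓ matches
  B. A: ✗ does not match
  C. J·C: ✗ does not match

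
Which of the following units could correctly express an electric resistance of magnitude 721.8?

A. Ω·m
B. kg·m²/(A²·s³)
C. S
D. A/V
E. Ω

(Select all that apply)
B, E

electric resistance has SI base units: kg * m^2 / (A^2 * s^3)

Checking each option against kg * m^2 / (A^2 * s^3):
  A. Ω·m: ✗ does not match
  B. kg·m²/(A²·s³): ✓ matches
  C. S: ✗ does not match
  D. A/V: ✗ does not match
  E. Ω: ✓ matches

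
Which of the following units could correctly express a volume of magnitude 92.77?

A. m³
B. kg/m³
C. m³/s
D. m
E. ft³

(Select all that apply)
A, E

volume has SI base units: m^3

Checking each option against m^3:
  A. m³: ✓ matches
  B. kg/m³: ✗ does not match
  C. m³/s: ✗ does not match
  D. m: ✗ does not match
  E. ft³: ✓ matches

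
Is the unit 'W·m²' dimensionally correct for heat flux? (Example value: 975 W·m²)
No

heat flux has SI base units: kg / s^3
W·m² does NOT reduce to kg / s^3; a valid unit for heat flux would be e.g. W/m².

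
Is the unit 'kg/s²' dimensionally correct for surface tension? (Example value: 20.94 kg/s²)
Yes

surface tension has SI base units: kg / s^2
kg/s² reduces to the same SI base units, so it is a valid unit for surface tension.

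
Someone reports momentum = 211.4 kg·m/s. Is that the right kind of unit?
Yes

momentum has SI base units: kg * m / s
kg·m/s reduces to the same SI base units, so it is a valid unit for momentum.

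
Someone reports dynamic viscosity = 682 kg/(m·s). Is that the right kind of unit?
Yes

dynamic viscosity has SI base units: kg / (m * s)
kg/(m·s) reduces to the same SI base units, so it is a valid unit for dynamic viscosity.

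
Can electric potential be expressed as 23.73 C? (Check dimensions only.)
No

electric potential has SI base units: kg * m^2 / (A * s^3)
C does NOT reduce to kg * m^2 / (A * s^3); a valid unit for electric potential would be e.g. V.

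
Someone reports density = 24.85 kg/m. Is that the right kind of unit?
No

density has SI base units: kg / m^3
kg/m does NOT reduce to kg / m^3; a valid unit for density would be e.g. kg/m³.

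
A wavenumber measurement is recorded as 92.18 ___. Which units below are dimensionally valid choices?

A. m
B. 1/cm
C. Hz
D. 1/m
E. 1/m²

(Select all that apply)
B, D

wavenumber has SI base units: 1 / m

Checking each option against 1 / m:
  A. m: ✗ does not match
  B. 1/cm: ✓ matches
  C. Hz: ✗ does not match
  D. 1/m: ✓ matches
  E. 1/m²: ✗ does not match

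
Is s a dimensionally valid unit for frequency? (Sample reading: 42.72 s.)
No

frequency has SI base units: 1 / s
s does NOT reduce to 1 / s; a valid unit for frequency would be e.g. Hz.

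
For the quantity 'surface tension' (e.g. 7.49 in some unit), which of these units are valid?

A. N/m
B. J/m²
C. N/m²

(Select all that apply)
A, B

surface tension has SI base units: kg / s^2

Checking each option against kg / s^2:
  A. N/m: ✓ matches
  B. J/m²: ✓ matches
  C. N/m²: ✗ does not match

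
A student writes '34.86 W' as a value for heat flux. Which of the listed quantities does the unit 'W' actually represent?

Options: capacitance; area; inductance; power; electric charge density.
power

heat flux should have units dimensionally equivalent to kg / s^3 (e.g. W/m²).
The given unit 'W' reduces to kg * m^2 / s^3. Of the listed options, that is the dimensionality of power.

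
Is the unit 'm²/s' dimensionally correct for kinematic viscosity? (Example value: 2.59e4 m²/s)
Yes

kinematic viscosity has SI base units: m^2 / s
m²/s reduces to the same SI base units, so it is a valid unit for kinematic viscosity.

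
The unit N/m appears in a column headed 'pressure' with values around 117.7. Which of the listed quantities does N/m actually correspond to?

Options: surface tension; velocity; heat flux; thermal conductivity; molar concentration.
surface tension

pressure should have units dimensionally equivalent to kg / (m * s^2) (e.g. Pa).
The given unit 'N/m' reduces to kg / s^2. Of the listed options, that is the dimensionality of surface tension.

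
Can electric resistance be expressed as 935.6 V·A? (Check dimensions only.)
No

electric resistance has SI base units: kg * m^2 / (A^2 * s^3)
V·A does NOT reduce to kg * m^2 / (A^2 * s^3); a valid unit for electric resistance would be e.g. Ω.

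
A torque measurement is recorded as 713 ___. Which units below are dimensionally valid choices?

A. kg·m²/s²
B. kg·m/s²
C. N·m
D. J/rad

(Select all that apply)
A, C, D

torque has SI base units: kg * m^2 / s^2

Checking each option against kg * m^2 / s^2:
  A. kg·m²/s²: ✓ matches
  B. kg·m/s²: ✗ does not match
  C. N·m: ✓ matches
  D. J/rad: ✓ matches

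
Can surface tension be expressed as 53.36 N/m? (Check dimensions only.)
Yes

surface tension has SI base units: kg / s^2
N/m reduces to the same SI base units, so it is a valid unit for surface tension.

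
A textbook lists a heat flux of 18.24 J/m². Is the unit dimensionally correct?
No

heat flux has SI base units: kg / s^3
J/m² does NOT reduce to kg / s^3; a valid unit for heat flux would be e.g. W/m².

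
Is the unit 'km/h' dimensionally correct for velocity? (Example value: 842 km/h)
Yes

velocity has SI base units: m / s
km/h reduces to the same SI base units, so it is a valid unit for velocity.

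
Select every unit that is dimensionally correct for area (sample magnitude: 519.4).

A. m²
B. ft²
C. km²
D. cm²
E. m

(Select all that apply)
A, B, C, D

area has SI base units: m^2

Checking each option against m^2:
  A. m²: ✓ matches
  B. ft²: ✓ matches
  C. km²: ✓ matches
  D. cm²: ✓ matches
  E. m: ✗ does not match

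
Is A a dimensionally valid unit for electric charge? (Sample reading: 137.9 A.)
No

electric charge has SI base units: A * s
A does NOT reduce to A * s; a valid unit for electric charge would be e.g. C.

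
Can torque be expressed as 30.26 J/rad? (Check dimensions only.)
Yes

torque has SI base units: kg * m^2 / s^2
J/rad reduces to the same SI base units, so it is a valid unit for torque.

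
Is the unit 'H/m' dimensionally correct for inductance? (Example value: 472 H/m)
No

inductance has SI base units: kg * m^2 / (A^2 * s^2)
H/m does NOT reduce to kg * m^2 / (A^2 * s^2); a valid unit for inductance would be e.g. H.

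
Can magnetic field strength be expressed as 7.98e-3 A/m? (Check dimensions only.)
Yes

magnetic field strength has SI base units: A / m
A/m reduces to the same SI base units, so it is a valid unit for magnetic field strength.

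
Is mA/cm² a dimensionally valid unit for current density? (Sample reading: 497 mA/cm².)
Yes

current density has SI base units: A / m^2
mA/cm² reduces to the same SI base units, so it is a valid unit for current density.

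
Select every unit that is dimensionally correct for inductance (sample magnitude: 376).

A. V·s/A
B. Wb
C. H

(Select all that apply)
A, C

inductance has SI base units: kg * m^2 / (A^2 * s^2)

Checking each option against kg * m^2 / (A^2 * s^2):
  A. V·s/A: ✓ matches
  B. Wb: ✗ does not match
  C. H: ✓ matches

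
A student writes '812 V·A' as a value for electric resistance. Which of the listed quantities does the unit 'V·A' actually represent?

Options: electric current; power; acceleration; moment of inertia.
power

electric resistance should have units dimensionally equivalent to kg * m^2 / (A^2 * s^3) (e.g. Ω).
The given unit 'V·A' reduces to kg * m^2 / s^3. Of the listed options, that is the dimensionality of power.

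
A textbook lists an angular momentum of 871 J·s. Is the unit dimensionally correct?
Yes

angular momentum has SI base units: kg * m^2 / s
J·s reduces to the same SI base units, so it is a valid unit for angular momentum.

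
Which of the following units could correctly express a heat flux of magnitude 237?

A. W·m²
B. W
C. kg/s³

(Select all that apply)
C

heat flux has SI base units: kg / s^3

Checking each option against kg / s^3:
  A. W·m²: ✗ does not match
  B. W: ✗ does not match
  C. kg/s³: ✓ matches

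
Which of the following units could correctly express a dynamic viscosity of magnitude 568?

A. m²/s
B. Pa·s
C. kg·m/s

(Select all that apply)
B

dynamic viscosity has SI base units: kg / (m * s)

Checking each option against kg / (m * s):
  A. m²/s: ✗ does not match
  B. Pa·s: ✓ matches
  C. kg·m/s: ✗ does not match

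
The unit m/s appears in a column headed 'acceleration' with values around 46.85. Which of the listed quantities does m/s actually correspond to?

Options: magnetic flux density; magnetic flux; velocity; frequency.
velocity

acceleration should have units dimensionally equivalent to m / s^2 (e.g. m/s²).
The given unit 'm/s' reduces to m / s. Of the listed options, that is the dimensionality of velocity.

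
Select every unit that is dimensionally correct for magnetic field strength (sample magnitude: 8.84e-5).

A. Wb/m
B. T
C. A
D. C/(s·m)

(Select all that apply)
D

magnetic field strength has SI base units: A / m

Checking each option against A / m:
  A. Wb/m: ✗ does not match
  B. T: ✗ does not match
  C. A: ✗ does not match
  D. C/(s·m): ✓ matches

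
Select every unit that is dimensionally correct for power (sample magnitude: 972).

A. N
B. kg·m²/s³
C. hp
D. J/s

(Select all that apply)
B, C, D

power has SI base units: kg * m^2 / s^3

Checking each option against kg * m^2 / s^3:
  A. N: ✗ does not match
  B. kg·m²/s³: ✓ matches
  C. hp: ✓ matches
  D. J/s: ✓ matches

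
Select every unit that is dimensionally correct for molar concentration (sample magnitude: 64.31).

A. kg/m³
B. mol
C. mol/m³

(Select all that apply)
C

molar concentration has SI base units: mol / m^3

Checking each option against mol / m^3:
  A. kg/m³: ✗ does not match
  B. mol: ✗ does not match
  C. mol/m³: ✓ matches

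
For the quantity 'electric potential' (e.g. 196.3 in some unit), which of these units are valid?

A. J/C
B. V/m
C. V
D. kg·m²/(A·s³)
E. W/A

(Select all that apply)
A, C, D, E

electric potential has SI base units: kg * m^2 / (A * s^3)

Checking each option against kg * m^2 / (A * s^3):
  A. J/C: ✓ matches
  B. V/m: ✗ does not match
  C. V: ✓ matches
  D. kg·m²/(A·s³): ✓ matches
  E. W/A: ✓ matches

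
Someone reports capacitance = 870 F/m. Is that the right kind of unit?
No

capacitance has SI base units: A^2 * s^4 / (kg * m^2)
F/m does NOT reduce to A^2 * s^4 / (kg * m^2); a valid unit for capacitance would be e.g. F.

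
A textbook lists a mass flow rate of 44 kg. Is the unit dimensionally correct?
No

mass flow rate has SI base units: kg / s
kg does NOT reduce to kg / s; a valid unit for mass flow rate would be e.g. kg/s.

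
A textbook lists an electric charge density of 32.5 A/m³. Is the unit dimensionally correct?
No

electric charge density has SI base units: A * s / m^3
A/m³ does NOT reduce to A * s / m^3; a valid unit for electric charge density would be e.g. C/m³.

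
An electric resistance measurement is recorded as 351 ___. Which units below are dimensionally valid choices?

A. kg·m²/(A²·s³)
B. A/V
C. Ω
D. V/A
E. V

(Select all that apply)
A, C, D

electric resistance has SI base units: kg * m^2 / (A^2 * s^3)

Checking each option against kg * m^2 / (A^2 * s^3):
  A. kg·m²/(A²·s³): ✓ matches
  B. A/V: ✗ does not match
  C. Ω: ✓ matches
  D. V/A: ✓ matches
  E. V: ✗ does not match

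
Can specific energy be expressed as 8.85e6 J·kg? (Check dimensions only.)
No

specific energy has SI base units: m^2 / s^2
J·kg does NOT reduce to m^2 / s^2; a valid unit for specific energy would be e.g. J/kg.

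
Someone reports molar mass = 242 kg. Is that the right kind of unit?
No

molar mass has SI base units: kg / mol
kg does NOT reduce to kg / mol; a valid unit for molar mass would be e.g. kg/mol.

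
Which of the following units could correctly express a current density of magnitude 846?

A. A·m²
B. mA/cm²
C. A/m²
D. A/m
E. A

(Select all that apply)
B, C

current density has SI base units: A / m^2

Checking each option against A / m^2:
  A. A·m²: ✗ does not match
  B. mA/cm²: ✓ matches
  C. A/m²: ✓ matches
  D. A/m: ✗ does not match
  E. A: ✗ does not match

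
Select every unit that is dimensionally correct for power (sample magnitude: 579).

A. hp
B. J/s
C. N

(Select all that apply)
A, B

power has SI base units: kg * m^2 / s^3

Checking each option against kg * m^2 / s^3:
  A. hp: ✓ matches
  B. J/s: ✓ matches
  C. N: ✗ does not match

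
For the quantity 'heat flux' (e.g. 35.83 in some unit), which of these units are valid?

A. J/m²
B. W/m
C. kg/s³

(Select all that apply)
C

heat flux has SI base units: kg / s^3

Checking each option against kg / s^3:
  A. J/m²: ✗ does not match
  B. W/m: ✗ does not match
  C. kg/s³: ✓ matches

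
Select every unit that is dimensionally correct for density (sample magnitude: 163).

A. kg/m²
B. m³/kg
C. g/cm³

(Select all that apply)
C

density has SI base units: kg / m^3

Checking each option against kg / m^3:
  A. kg/m²: ✗ does not match
  B. m³/kg: ✗ does not match
  C. g/cm³: ✓ matches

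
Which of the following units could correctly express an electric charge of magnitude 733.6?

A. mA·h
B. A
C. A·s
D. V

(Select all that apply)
A, C

electric charge has SI base units: A * s

Checking each option against A * s:
  A. mA·h: ✓ matches
  B. A: ✗ does not match
  C. A·s: ✓ matches
  D. V: ✗ does not match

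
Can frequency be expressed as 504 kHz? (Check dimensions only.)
Yes

frequency has SI base units: 1 / s
kHz reduces to the same SI base units, so it is a valid unit for frequency.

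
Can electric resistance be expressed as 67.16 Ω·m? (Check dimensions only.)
No

electric resistance has SI base units: kg * m^2 / (A^2 * s^3)
Ω·m does NOT reduce to kg * m^2 / (A^2 * s^3); a valid unit for electric resistance would be e.g. Ω.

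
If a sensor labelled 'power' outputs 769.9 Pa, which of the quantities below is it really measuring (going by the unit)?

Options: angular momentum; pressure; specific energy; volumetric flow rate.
pressure

power should have units dimensionally equivalent to kg * m^2 / s^3 (e.g. W).
The given unit 'Pa' reduces to kg / (m * s^2). Of the listed options, that is the dimensionality of pressure.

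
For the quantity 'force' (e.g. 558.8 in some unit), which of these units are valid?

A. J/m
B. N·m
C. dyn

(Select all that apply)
A, C

force has SI base units: kg * m / s^2

Checking each option against kg * m / s^2:
  A. J/m: ✓ matches
  B. N·m: ✗ does not match
  C. dyn: ✓ matches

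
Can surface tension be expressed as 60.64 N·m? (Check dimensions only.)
No

surface tension has SI base units: kg / s^2
N·m does NOT reduce to kg / s^2; a valid unit for surface tension would be e.g. N/m.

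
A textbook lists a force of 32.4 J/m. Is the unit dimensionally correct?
Yes

force has SI base units: kg * m / s^2
J/m reduces to the same SI base units, so it is a valid unit for force.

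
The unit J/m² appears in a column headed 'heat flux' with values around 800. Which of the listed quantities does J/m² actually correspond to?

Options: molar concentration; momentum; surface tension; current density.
surface tension

heat flux should have units dimensionally equivalent to kg / s^3 (e.g. W/m²).
The given unit 'J/m²' reduces to kg / s^2. Of the listed options, that is the dimensionality of surface tension.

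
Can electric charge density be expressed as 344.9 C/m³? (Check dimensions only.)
Yes

electric charge density has SI base units: A * s / m^3
C/m³ reduces to the same SI base units, so it is a valid unit for electric charge density.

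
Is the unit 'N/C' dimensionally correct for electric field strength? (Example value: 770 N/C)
Yes

electric field strength has SI base units: kg * m / (A * s^3)
N/C reduces to the same SI base units, so it is a valid unit for electric field strength.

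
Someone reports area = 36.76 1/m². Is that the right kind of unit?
No

area has SI base units: m^2
1/m² does NOT reduce to m^2; a valid unit for area would be e.g. m².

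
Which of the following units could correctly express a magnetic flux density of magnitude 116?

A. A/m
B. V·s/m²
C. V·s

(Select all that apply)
B

magnetic flux density has SI base units: kg / (A * s^2)

Checking each option against kg / (A * s^2):
  A. A/m: ✗ does not match
  B. V·s/m²: ✓ matches
  C. V·s: ✗ does not match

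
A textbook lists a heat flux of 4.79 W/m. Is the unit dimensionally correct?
No

heat flux has SI base units: kg / s^3
W/m does NOT reduce to kg / s^3; a valid unit for heat flux would be e.g. W/m².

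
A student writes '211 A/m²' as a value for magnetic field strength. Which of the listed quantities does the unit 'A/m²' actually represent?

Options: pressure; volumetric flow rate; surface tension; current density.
current density

magnetic field strength should have units dimensionally equivalent to A / m (e.g. A/m).
The given unit 'A/m²' reduces to A / m^2. Of the listed options, that is the dimensionality of current density.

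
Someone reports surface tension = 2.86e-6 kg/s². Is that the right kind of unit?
Yes

surface tension has SI base units: kg / s^2
kg/s² reduces to the same SI base units, so it is a valid unit for surface tension.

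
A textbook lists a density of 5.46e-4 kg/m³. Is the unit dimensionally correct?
Yes

density has SI base units: kg / m^3
kg/m³ reduces to the same SI base units, so it is a valid unit for density.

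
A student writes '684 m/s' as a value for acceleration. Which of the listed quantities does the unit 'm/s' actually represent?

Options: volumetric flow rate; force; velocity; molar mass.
velocity

acceleration should have units dimensionally equivalent to m / s^2 (e.g. m/s²).
The given unit 'm/s' reduces to m / s. Of the listed options, that is the dimensionality of velocity.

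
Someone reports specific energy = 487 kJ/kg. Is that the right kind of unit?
Yes

specific energy has SI base units: m^2 / s^2
kJ/kg reduces to the same SI base units, so it is a valid unit for specific energy.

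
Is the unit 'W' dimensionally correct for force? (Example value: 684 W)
No

force has SI base units: kg * m / s^2
W does NOT reduce to kg * m / s^2; a valid unit for force would be e.g. N.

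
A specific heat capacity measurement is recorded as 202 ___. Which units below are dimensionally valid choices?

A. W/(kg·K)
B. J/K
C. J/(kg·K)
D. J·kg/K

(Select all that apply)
C

specific heat capacity has SI base units: m^2 / (s^2 * K)

Checking each option against m^2 / (s^2 * K):
  A. W/(kg·K): ✗ does not match
  B. J/K: ✗ does not match
  C. J/(kg·K): ✓ matches
  D. J·kg/K: ✗ does not match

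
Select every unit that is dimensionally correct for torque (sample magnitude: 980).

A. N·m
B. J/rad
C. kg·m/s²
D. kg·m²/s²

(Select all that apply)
A, B, D

torque has SI base units: kg * m^2 / s^2

Checking each option against kg * m^2 / s^2:
  A. N·m: ✓ matches
  B. J/rad: ✓ matches
  C. kg·m/s²: ✗ does not match
  D. kg·m²/s²: ✓ matches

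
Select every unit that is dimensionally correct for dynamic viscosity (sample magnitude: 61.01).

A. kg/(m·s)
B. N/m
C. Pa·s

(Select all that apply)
A, C

dynamic viscosity has SI base units: kg / (m * s)

Checking each option against kg / (m * s):
  A. kg/(m·s): ✓ matches
  B. N/m: ✗ does not match
  C. Pa·s: ✓ matches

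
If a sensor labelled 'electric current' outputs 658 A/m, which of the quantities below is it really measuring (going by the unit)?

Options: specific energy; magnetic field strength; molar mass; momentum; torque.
magnetic field strength

electric current should have units dimensionally equivalent to A (e.g. A).
The given unit 'A/m' reduces to A / m. Of the listed options, that is the dimensionality of magnetic field strength.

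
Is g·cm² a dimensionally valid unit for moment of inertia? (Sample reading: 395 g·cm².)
Yes

moment of inertia has SI base units: kg * m^2
g·cm² reduces to the same SI base units, so it is a valid unit for moment of inertia.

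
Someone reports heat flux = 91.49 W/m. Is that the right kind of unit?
No

heat flux has SI base units: kg / s^3
W/m does NOT reduce to kg / s^3; a valid unit for heat flux would be e.g. W/m².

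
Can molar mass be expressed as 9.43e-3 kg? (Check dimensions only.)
No

molar mass has SI base units: kg / mol
kg does NOT reduce to kg / mol; a valid unit for molar mass would be e.g. kg/mol.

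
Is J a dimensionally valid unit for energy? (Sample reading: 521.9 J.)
Yes

energy has SI base units: kg * m^2 / s^2
J reduces to the same SI base units, so it is a valid unit for energy.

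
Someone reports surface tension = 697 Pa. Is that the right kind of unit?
No

surface tension has SI base units: kg / s^2
Pa does NOT reduce to kg / s^2; a valid unit for surface tension would be e.g. N/m.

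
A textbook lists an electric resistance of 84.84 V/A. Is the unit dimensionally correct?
Yes

electric resistance has SI base units: kg * m^2 / (A^2 * s^3)
V/A reduces to the same SI base units, so it is a valid unit for electric resistance.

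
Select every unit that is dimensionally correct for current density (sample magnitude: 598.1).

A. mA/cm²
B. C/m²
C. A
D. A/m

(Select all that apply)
A

current density has SI base units: A / m^2

Checking each option against A / m^2:
  A. mA/cm²: ✓ matches
  B. C/m²: ✗ does not match
  C. A: ✗ does not match
  D. A/m: ✗ does not match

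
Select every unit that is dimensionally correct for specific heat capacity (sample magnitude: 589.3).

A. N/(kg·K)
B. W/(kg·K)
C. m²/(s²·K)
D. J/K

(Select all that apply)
C

specific heat capacity has SI base units: m^2 / (s^2 * K)

Checking each option against m^2 / (s^2 * K):
  A. N/(kg·K): ✗ does not match
  B. W/(kg·K): ✗ does not match
  C. m²/(s²·K): ✓ matches
  D. J/K: ✗ does not match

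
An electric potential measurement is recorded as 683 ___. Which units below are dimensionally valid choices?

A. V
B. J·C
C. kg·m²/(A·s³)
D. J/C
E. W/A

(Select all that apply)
A, C, D, E

electric potential has SI base units: kg * m^2 / (A * s^3)

Checking each option against kg * m^2 / (A * s^3):
  A. V: ✓ matches
  B. J·C: ✗ does not match
  C. kg·m²/(A·s³): ✓ matches
  D. J/C: ✓ matches
  E. W/A: ✓ matches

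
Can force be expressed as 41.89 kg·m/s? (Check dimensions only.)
No

force has SI base units: kg * m / s^2
kg·m/s does NOT reduce to kg * m / s^2; a valid unit for force would be e.g. N.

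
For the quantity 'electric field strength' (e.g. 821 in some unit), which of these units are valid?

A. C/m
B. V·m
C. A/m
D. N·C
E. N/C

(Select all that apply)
E

electric field strength has SI base units: kg * m / (A * s^3)

Checking each option against kg * m / (A * s^3):
  A. C/m: ✗ does not match
  B. V·m: ✗ does not match
  C. A/m: ✗ does not match
  D. N·C: ✗ does not match
  E. N/C: ✓ matches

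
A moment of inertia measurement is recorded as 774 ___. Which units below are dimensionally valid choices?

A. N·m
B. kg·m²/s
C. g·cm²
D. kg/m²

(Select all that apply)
C

moment of inertia has SI base units: kg * m^2

Checking each option against kg * m^2:
  A. N·m: ✗ does not match
  B. kg·m²/s: ✗ does not match
  C. g·cm²: ✓ matches
  D. kg/m²: ✗ does not match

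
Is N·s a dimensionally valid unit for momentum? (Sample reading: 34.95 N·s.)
Yes

momentum has SI base units: kg * m / s
N·s reduces to the same SI base units, so it is a valid unit for momentum.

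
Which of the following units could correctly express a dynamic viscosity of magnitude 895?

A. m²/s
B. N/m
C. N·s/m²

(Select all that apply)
C

dynamic viscosity has SI base units: kg / (m * s)

Checking each option against kg / (m * s):
  A. m²/s: ✗ does not match
  B. N/m: ✗ does not match
  C. N·s/m²: ✓ matches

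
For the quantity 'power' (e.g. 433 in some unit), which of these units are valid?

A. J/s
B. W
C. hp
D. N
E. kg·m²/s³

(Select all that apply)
A, B, C, E

power has SI base units: kg * m^2 / s^3

Checking each option against kg * m^2 / s^3:
  A. J/s: ✓ matches
  B. W: ✓ matches
  C. hp: ✓ matches
  D. N: ✗ does not match
  E. kg·m²/s³: ✓ matches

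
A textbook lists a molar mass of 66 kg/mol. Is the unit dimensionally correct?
Yes

molar mass has SI base units: kg / mol
kg/mol reduces to the same SI base units, so it is a valid unit for molar mass.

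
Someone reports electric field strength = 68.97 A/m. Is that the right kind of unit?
No

electric field strength has SI base units: kg * m / (A * s^3)
A/m does NOT reduce to kg * m / (A * s^3); a valid unit for electric field strength would be e.g. V/m.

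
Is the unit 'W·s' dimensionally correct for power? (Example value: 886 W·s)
No

power has SI base units: kg * m^2 / s^3
W·s does NOT reduce to kg * m^2 / s^3; a valid unit for power would be e.g. W.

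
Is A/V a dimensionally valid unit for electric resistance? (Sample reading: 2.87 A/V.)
No

electric resistance has SI base units: kg * m^2 / (A^2 * s^3)
A/V does NOT reduce to kg * m^2 / (A^2 * s^3); a valid unit for electric resistance would be e.g. Ω.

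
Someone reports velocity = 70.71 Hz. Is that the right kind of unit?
No

velocity has SI base units: m / s
Hz does NOT reduce to m / s; a valid unit for velocity would be e.g. m/s.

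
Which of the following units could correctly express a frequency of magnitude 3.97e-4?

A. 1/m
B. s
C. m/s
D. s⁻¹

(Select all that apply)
D

frequency has SI base units: 1 / s

Checking each option against 1 / s:
  A. 1/m: ✗ does not match
  B. s: ✗ does not match
  C. m/s: ✗ does not match
  D. s⁻¹: ✓ matches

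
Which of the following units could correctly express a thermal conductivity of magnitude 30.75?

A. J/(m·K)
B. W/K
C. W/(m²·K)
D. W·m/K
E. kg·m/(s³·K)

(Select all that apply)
E

thermal conductivity has SI base units: kg * m / (s^3 * K)

Checking each option against kg * m / (s^3 * K):
  A. J/(m·K): ✗ does not match
  B. W/K: ✗ does not match
  C. W/(m²·K): ✗ does not match
  D. W·m/K: ✗ does not match
  E. kg·m/(s³·K): ✓ matches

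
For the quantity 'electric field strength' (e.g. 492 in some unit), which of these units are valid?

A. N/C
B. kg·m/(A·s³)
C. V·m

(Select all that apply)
A, B

electric field strength has SI base units: kg * m / (A * s^3)

Checking each option against kg * m / (A * s^3):
  A. N/C: ✓ matches
  B. kg·m/(A·s³): ✓ matches
  C. V·m: ✗ does not match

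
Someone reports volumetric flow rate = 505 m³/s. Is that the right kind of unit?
Yes

volumetric flow rate has SI base units: m^3 / s
m³/s reduces to the same SI base units, so it is a valid unit for volumetric flow rate.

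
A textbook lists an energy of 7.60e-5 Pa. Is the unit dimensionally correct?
No

energy has SI base units: kg * m^2 / s^2
Pa does NOT reduce to kg * m^2 / s^2; a valid unit for energy would be e.g. J.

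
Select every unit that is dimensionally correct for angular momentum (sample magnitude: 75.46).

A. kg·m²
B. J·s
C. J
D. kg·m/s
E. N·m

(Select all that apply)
B

angular momentum has SI base units: kg * m^2 / s

Checking each option against kg * m^2 / s:
  A. kg·m²: ✗ does not match
  B. J·s: ✓ matches
  C. J: ✗ does not match
  D. kg·m/s: ✗ does not match
  E. N·m: ✗ does not match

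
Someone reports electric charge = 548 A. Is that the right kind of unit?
No

electric charge has SI base units: A * s
A does NOT reduce to A * s; a valid unit for electric charge would be e.g. C.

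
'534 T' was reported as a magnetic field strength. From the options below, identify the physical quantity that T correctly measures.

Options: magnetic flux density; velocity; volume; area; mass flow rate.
magnetic flux density

magnetic field strength should have units dimensionally equivalent to A / m (e.g. A/m).
The given unit 'T' reduces to kg / (A * s^2). Of the listed options, that is the dimensionality of magnetic flux density.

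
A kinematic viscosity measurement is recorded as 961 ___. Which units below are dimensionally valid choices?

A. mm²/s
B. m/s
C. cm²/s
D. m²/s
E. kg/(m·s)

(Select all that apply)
A, C, D

kinematic viscosity has SI base units: m^2 / s

Checking each option against m^2 / s:
  A. mm²/s: ✓ matches
  B. m/s: ✗ does not match
  C. cm²/s: ✓ matches
  D. m²/s: ✓ matches
  E. kg/(m·s): ✗ does not match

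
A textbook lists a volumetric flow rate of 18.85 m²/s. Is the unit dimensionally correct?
No

volumetric flow rate has SI base units: m^3 / s
m²/s does NOT reduce to m^3 / s; a valid unit for volumetric flow rate would be e.g. m³/s.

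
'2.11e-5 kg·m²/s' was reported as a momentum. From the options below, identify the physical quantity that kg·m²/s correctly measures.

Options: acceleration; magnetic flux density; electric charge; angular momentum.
angular momentum

momentum should have units dimensionally equivalent to kg * m / s (e.g. kg·m/s).
The given unit 'kg·m²/s' reduces to kg * m^2 / s. Of the listed options, that is the dimensionality of angular momentum.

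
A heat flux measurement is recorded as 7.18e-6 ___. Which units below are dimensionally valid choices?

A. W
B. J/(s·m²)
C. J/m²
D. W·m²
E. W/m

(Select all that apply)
B

heat flux has SI base units: kg / s^3

Checking each option against kg / s^3:
  A. W: ✗ does not match
  B. J/(s·m²): ✓ matches
  C. J/m²: ✗ does not match
  D. W·m²: ✗ does not match
  E. W/m: ✗ does not match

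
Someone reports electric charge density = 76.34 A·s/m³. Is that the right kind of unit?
Yes

electric charge density has SI base units: A * s / m^3
A·s/m³ reduces to the same SI base units, so it is a valid unit for electric charge density.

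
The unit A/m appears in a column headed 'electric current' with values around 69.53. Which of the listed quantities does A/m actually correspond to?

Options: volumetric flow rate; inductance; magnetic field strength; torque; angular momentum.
magnetic field strength

electric current should have units dimensionally equivalent to A (e.g. A).
The given unit 'A/m' reduces to A / m. Of the listed options, that is the dimensionality of magnetic field strength.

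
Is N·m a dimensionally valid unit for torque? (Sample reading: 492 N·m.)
Yes

torque has SI base units: kg * m^2 / s^2
N·m reduces to the same SI base units, so it is a valid unit for torque.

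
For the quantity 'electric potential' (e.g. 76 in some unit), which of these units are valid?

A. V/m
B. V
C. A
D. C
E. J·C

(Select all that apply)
B

electric potential has SI base units: kg * m^2 / (A * s^3)

Checking each option against kg * m^2 / (A * s^3):
  A. V/m: ✗ does not match
  B. V: ✓ matches
  C. A: ✗ does not match
  D. C: ✗ does not match
  E. J·C: ✗ does not match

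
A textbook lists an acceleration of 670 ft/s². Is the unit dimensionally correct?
Yes

acceleration has SI base units: m / s^2
ft/s² reduces to the same SI base units, so it is a valid unit for acceleration.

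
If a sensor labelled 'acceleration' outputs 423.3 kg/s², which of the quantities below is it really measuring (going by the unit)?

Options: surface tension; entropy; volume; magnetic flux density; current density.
surface tension

acceleration should have units dimensionally equivalent to m / s^2 (e.g. m/s²).
The given unit 'kg/s²' reduces to kg / s^2. Of the listed options, that is the dimensionality of surface tension.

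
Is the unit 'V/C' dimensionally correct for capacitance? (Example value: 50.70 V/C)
No

capacitance has SI base units: A^2 * s^4 / (kg * m^2)
V/C does NOT reduce to A^2 * s^4 / (kg * m^2); a valid unit for capacitance would be e.g. F.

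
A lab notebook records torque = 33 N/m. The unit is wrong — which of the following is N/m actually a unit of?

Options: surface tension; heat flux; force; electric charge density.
surface tension

torque should have units dimensionally equivalent to kg * m^2 / s^2 (e.g. N·m).
The given unit 'N/m' reduces to kg / s^2. Of the listed options, that is the dimensionality of surface tension.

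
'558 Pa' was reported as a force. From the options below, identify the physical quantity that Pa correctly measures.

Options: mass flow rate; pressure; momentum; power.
pressure

force should have units dimensionally equivalent to kg * m / s^2 (e.g. N).
The given unit 'Pa' reduces to kg / (m * s^2). Of the listed options, that is the dimensionality of pressure.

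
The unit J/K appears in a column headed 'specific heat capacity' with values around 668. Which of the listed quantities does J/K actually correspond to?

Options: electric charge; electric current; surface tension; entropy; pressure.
entropy

specific heat capacity should have units dimensionally equivalent to m^2 / (s^2 * K) (e.g. J/(kg·K)).
The given unit 'J/K' reduces to kg * m^2 / (s^2 * K). Of the listed options, that is the dimensionality of entropy.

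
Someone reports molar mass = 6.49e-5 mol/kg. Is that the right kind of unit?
No

molar mass has SI base units: kg / mol
mol/kg does NOT reduce to kg / mol; a valid unit for molar mass would be e.g. kg/mol.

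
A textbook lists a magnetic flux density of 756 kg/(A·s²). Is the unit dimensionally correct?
Yes

magnetic flux density has SI base units: kg / (A * s^2)
kg/(A·s²) reduces to the same SI base units, so it is a valid unit for magnetic flux density.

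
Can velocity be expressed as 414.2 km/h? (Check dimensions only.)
Yes

velocity has SI base units: m / s
km/h reduces to the same SI base units, so it is a valid unit for velocity.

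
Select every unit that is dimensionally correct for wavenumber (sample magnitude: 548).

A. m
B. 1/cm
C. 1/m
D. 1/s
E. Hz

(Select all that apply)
B, C

wavenumber has SI base units: 1 / m

Checking each option against 1 / m:
  A. m: ✗ does not match
  B. 1/cm: ✓ matches
  C. 1/m: ✓ matches
  D. 1/s: ✗ does not match
  E. Hz: ✗ does not match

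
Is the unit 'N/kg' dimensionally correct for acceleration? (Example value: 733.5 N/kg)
Yes

acceleration has SI base units: m / s^2
N/kg reduces to the same SI base units, so it is a valid unit for acceleration.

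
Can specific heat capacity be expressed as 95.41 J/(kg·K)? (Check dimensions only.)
Yes

specific heat capacity has SI base units: m^2 / (s^2 * K)
J/(kg·K) reduces to the same SI base units, so it is a valid unit for specific heat capacity.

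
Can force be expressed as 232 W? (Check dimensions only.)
No

force has SI base units: kg * m / s^2
W does NOT reduce to kg * m / s^2; a valid unit for force would be e.g. N.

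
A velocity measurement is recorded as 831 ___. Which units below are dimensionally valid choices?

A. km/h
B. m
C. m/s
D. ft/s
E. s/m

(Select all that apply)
A, C, D

velocity has SI base units: m / s

Checking each option against m / s:
  A. km/h: ✓ matches
  B. m: ✗ does not match
  C. m/s: ✓ matches
  D. ft/s: ✓ matches
  E. s/m: ✗ does not match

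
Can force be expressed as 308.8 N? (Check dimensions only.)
Yes

force has SI base units: kg * m / s^2
N reduces to the same SI base units, so it is a valid unit for force.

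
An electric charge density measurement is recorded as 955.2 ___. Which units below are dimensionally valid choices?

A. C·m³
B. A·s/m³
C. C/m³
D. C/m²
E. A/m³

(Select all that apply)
B, C

electric charge density has SI base units: A * s / m^3

Checking each option against A * s / m^3:
  A. C·m³: ✗ does not match
  B. A·s/m³: ✓ matches
  C. C/m³: ✓ matches
  D. C/m²: ✗ does not match
  E. A/m³: ✗ does not match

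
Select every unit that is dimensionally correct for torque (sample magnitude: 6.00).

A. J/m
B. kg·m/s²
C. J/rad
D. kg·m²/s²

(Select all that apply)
C, D

torque has SI base units: kg * m^2 / s^2

Checking each option against kg * m^2 / s^2:
  A. J/m: ✗ does not match
  B. kg·m/s²: ✗ does not match
  C. J/rad: ✓ matches
  D. kg·m²/s²: ✓ matches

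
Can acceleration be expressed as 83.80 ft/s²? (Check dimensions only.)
Yes

acceleration has SI base units: m / s^2
ft/s² reduces to the same SI base units, so it is a valid unit for acceleration.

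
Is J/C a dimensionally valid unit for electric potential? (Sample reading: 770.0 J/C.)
Yes

electric potential has SI base units: kg * m^2 / (A * s^3)
J/C reduces to the same SI base units, so it is a valid unit for electric potential.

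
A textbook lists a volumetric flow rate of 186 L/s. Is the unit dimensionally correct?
Yes

volumetric flow rate has SI base units: m^3 / s
L/s reduces to the same SI base units, so it is a valid unit for volumetric flow rate.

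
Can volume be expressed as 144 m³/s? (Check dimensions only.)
No

volume has SI base units: m^3
m³/s does NOT reduce to m^3; a valid unit for volume would be e.g. m³.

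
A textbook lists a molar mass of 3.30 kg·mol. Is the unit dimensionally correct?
No

molar mass has SI base units: kg / mol
kg·mol does NOT reduce to kg / mol; a valid unit for molar mass would be e.g. kg/mol.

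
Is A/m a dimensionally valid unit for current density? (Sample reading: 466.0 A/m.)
No

current density has SI base units: A / m^2
A/m does NOT reduce to A / m^2; a valid unit for current density would be e.g. A/m².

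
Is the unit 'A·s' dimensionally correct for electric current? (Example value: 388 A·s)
No

electric current has SI base units: A
A·s does NOT reduce to A; a valid unit for electric current would be e.g. A.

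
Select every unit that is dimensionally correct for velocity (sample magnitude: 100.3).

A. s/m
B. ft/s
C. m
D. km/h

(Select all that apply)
B, D

velocity has SI base units: m / s

Checking each option against m / s:
  A. s/m: ✗ does not match
  B. ft/s: ✓ matches
  C. m: ✗ does not match
  D. km/h: ✓ matches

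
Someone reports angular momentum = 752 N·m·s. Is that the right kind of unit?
Yes

angular momentum has SI base units: kg * m^2 / s
N·m·s reduces to the same SI base units, so it is a valid unit for angular momentum.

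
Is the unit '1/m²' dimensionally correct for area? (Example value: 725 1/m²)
No

area has SI base units: m^2
1/m² does NOT reduce to m^2; a valid unit for area would be e.g. m².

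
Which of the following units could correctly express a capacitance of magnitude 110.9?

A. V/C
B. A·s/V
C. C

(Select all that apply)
B

capacitance has SI base units: A^2 * s^4 / (kg * m^2)

Checking each option against A^2 * s^4 / (kg * m^2):
  A. V/C: ✗ does not match
  B. A·s/V: ✓ matches
  C. C: ✗ does not match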